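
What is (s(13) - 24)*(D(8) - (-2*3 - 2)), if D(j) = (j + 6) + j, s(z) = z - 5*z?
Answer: -2280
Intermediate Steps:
s(z) = -4*z
D(j) = 6 + 2*j (D(j) = (6 + j) + j = 6 + 2*j)
(s(13) - 24)*(D(8) - (-2*3 - 2)) = (-4*13 - 24)*((6 + 2*8) - (-2*3 - 2)) = (-52 - 24)*((6 + 16) - (-6 - 2)) = -76*(22 - 1*(-8)) = -76*(22 + 8) = -76*30 = -2280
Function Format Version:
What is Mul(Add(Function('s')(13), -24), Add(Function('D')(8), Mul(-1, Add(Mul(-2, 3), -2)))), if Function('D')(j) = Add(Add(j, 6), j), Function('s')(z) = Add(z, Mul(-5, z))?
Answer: -2280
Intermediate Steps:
Function('s')(z) = Mul(-4, z)
Function('D')(j) = Add(6, Mul(2, j)) (Function('D')(j) = Add(Add(6, j), j) = Add(6, Mul(2, j)))
Mul(Add(Function('s')(13), -24), Add(Function('D')(8), Mul(-1, Add(Mul(-2, 3), -2)))) = Mul(Add(Mul(-4, 13), -24), Add(Add(6, Mul(2, 8)), Mul(-1, Add(Mul(-2, 3), -2)))) = Mul(Add(-52, -24), Add(Add(6, 16), Mul(-1, Add(-6, -2)))) = Mul(-76, Add(22, Mul(-1, -8))) = Mul(-76, Add(22, 8)) = Mul(-76, 30) = -2280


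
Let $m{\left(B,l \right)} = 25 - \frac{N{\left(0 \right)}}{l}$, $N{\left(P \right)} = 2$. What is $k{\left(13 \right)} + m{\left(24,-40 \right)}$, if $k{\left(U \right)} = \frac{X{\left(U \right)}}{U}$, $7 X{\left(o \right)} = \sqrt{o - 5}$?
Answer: $\frac{501}{20} + \frac{2 \sqrt{2}}{91} \approx 25.081$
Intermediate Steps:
$X{\left(o \right)} = \frac{\sqrt{-5 + o}}{7}$ ($X{\left(o \right)} = \frac{\sqrt{o - 5}}{7} = \frac{\sqrt{-5 + o}}{7}$)
$m{\left(B,l \right)} = 25 - \frac{2}{l}$
$k{\left(U \right)} = \frac{\sqrt{-5 + U}}{7 U}$ ($k{\left(U \right)} = \frac{\frac{1}{7} \sqrt{-5 + U}}{U} = \frac{\sqrt{-5 + U}}{7 U}$)
$k{\left(13 \right)} + m{\left(24,-40 \right)} = \frac{\sqrt{-5 + 13}}{7 \cdot 13} + \left(25 - \frac{2}{-40}\right) = \frac{1}{7} \cdot \frac{1}{13} \sqrt{8} + \left(25 - - \frac{1}{20}\right) = \frac{1}{7} \cdot \frac{1}{13} \cdot 2 \sqrt{2} + \left(25 + \frac{1}{20}\right) = \frac{2 \sqrt{2}}{91} + \frac{501}{20} = \frac{501}{20} + \frac{2 \sqrt{2}}{91}$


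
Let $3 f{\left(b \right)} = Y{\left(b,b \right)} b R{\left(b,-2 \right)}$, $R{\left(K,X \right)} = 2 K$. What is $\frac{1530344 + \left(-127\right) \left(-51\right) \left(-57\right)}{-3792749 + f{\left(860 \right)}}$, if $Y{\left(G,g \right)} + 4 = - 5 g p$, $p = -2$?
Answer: $\frac{3483465}{12703824953} \approx 0.00027421$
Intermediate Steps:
$Y{\left(G,g \right)} = -4 + 10 g$ ($Y{\left(G,g \right)} = -4 + - 5 g \left(-2\right) = -4 + 10 g$)
$f{\left(b \right)} = \frac{2 b^{2} \left(-4 + 10 b\right)}{3}$ ($f{\left(b \right)} = \frac{\left(-4 + 10 b\right) b 2 b}{3} = \frac{b \left(-4 + 10 b\right) 2 b}{3} = \frac{2 b^{2} \left(-4 + 10 b\right)}{3}$)
$\frac{1530344 + \left(-127\right) \left(-51\right) \left(-57\right)}{-3792749 + f{\left(860 \right)}} = \frac{1530344 + \left(-127\right) \left(-51\right) \left(-57\right)}{-3792749 + \frac{4 \cdot 860^{2} \left(-2 + 5 \cdot 860\right)}{3}} = \frac{1530344 + 6477 \left(-57\right)}{-3792749 + \frac{4}{3} \cdot 739600 \left(-2 + 4300\right)} = \frac{1530344 - 369189}{-3792749 + \frac{4}{3} \cdot 739600 \cdot 4298} = \frac{1161155}{-3792749 + \frac{12715203200}{3}} = \frac{1161155}{\frac{12703824953}{3}} = 1161155 \cdot \frac{3}{12703824953} = \frac{3483465}{12703824953}$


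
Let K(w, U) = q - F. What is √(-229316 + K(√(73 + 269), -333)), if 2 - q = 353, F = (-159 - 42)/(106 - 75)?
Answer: 2*I*√55175939/31 ≈ 479.23*I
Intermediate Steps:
F = -201/31 ≈ -6.4839
q = -351 (q = 2 - 1*353 = 2 - 353 = -351)
K(w, U) = -10680/31 (K(w, U) = -351 - 1*(-201/31) = -351 + 201/31 = -10680/31)
√(-229316 + K(√(73 + 269), -333)) = √(-229316 - 10680/31) = √(-7119476/31) = 2*I*√55175939/31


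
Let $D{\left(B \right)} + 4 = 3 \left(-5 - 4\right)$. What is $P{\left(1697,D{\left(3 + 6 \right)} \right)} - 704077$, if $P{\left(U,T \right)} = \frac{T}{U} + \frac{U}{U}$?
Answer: $- \frac{1194817003}{1697} \approx -7.0408 \cdot 10^{5}$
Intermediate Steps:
$D{\left(B \right)} = -31$ ($D{\left(B \right)} = -4 + 3 \left(-5 - 4\right) = -4 + 3 \left(-9\right) = -4 - 27 = -31$)
$P{\left(U,T \right)} = 1 + \frac{T}{U}$ ($P{\left(U,T \right)} = \frac{T}{U} + 1 = 1 + \frac{T}{U}$)
$P{\left(1697,D{\left(3 + 6 \right)} \right)} - 704077 = \frac{-31 + 1697}{1697} - 704077 = \frac{1}{1697} \cdot 1666 - 704077 = \frac{1666}{1697} - 704077 = - \frac{1194817003}{1697}$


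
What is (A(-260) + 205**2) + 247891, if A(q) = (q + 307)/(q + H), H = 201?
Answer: 17104997/59 ≈ 2.8992e+5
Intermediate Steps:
A(q) = (307 + q)/(201 + q) (A(q) = (q + 307)/(q + 201) = (307 + q)/(201 + q))
(A(-260) + 205**2) + 247891 = ((307 - 260)/(201 - 260) + 205**2) + 247891 = (47/(-59) + 42025) + 247891 = (-1/59*47 + 42025) + 247891 = (-47/59 + 42025) + 247891 = 2479428/59 + 247891 = 17104997/59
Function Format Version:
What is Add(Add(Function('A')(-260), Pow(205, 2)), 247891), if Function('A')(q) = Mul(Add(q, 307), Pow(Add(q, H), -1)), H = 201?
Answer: Rational(17104997, 59) ≈ 2.8992e+5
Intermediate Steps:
Function('A')(q) = Mul(Pow(Add(201, q), -1), Add(307, q)) (Function('A')(q) = Mul(Add(q, 307), Pow(Add(q, 201), -1)) = Mul(Add(307, q), Pow(Add(201, q), -1)) = Mul(Pow(Add(201, q), -1), Add(307, q)))
Add(Add(Function('A')(-260), Pow(205, 2)), 247891) = Add(Add(Mul(Pow(Add(201, -260), -1), Add(307, -260)), Pow(205, 2)), 247891) = Add(Add(Mul(Pow(-59, -1), 47), 42025), 247891) = Add(Add(Mul(Rational(-1, 59), 47), 42025), 247891) = Add(Add(Rational(-47, 59), 42025), 247891) = Add(Rational(2479428, 59), 247891) = Rational(17104997, 59)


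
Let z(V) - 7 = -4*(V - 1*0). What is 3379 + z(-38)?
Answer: 3538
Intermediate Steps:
z(V) = 7 - 4*V (z(V) = 7 - 4*(V - 1*0) = 7 - 4*(V + 0) = 7 - 4*V)
3379 + z(-38) = 3379 + (7 - 4*(-38)) = 3379 + (7 + 152) = 3379 + 159 = 3538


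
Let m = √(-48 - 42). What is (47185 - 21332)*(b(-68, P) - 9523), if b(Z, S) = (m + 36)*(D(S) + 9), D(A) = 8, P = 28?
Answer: -230376083 + 1318503*I*√10 ≈ -2.3038e+8 + 4.1695e+6*I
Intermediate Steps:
m = 3*I*√10 (m = √(-90) = 3*I*√10 ≈ 9.4868*I)
b(Z, S) = 612 + 51*I*√10 (b(Z, S) = (3*I*√10 + 36)*(8 + 9) = (36 + 3*I*√10)*17 = 612 + 51*I*√10)
(47185 - 21332)*(b(-68, P) - 9523) = (47185 - 21332)*((612 + 51*I*√10) - 9523) = 25853*(-8911 + 51*I*√10) = -230376083 + 1318503*I*√10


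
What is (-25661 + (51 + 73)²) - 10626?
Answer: -20911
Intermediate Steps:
(-25661 + (51 + 73)²) - 10626 = (-25661 + 124²) - 10626 = (-25661 + 15376) - 10626 = -10285 - 10626 = -20911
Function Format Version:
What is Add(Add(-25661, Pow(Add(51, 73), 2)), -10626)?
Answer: -20911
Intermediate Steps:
Add(Add(-25661, Pow(Add(51, 73), 2)), -10626) = Add(Add(-25661, Pow(124, 2)), -10626) = Add(Add(-25661, 15376), -10626) = Add(-10285, -10626) = -20911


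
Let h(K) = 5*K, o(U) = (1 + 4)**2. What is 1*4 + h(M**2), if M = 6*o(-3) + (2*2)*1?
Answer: 118584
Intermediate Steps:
o(U) = 25 (o(U) = 5**2 = 25)
M = 154 (M = 6*25 + (2*2)*1 = 150 + 4*1 = 150 + 4 = 154)
1*4 + h(M**2) = 1*4 + 5*154**2 = 4 + 5*23716 = 4 + 118580 = 118584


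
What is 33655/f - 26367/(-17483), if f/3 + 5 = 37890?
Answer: 717026350/397406073 ≈ 1.8043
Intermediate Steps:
f = 113655 (f = -15 + 3*37890 = -15 + 113670 = 113655)
33655/f - 26367/(-17483) = 33655/113655 - 26367/(-17483) = 33655*(1/113655) - 26367*(-1/17483) = 6731/22731 + 26367/17483 = 717026350/397406073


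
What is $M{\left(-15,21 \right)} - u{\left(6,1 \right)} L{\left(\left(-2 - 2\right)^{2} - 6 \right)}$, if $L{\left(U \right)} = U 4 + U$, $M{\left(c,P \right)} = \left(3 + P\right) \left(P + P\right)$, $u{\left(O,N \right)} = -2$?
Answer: $1108$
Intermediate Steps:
$M{\left(c,P \right)} = 2 P \left(3 + P\right)$ ($M{\left(c,P \right)} = \left(3 + P\right) 2 P = 2 P \left(3 + P\right)$)
$L{\left(U \right)} = 5 U$ ($L{\left(U \right)} = 4 U + U = 5 U$)
$M{\left(-15,21 \right)} - u{\left(6,1 \right)} L{\left(\left(-2 - 2\right)^{2} - 6 \right)} = 2 \cdot 21 \left(3 + 21\right) - - 2 \cdot 5 \left(\left(-2 - 2\right)^{2} - 6\right) = 2 \cdot 21 \cdot 24 - - 2 \cdot 5 \left(\left(-4\right)^{2} - 6\right) = 1008 - - 2 \cdot 5 \left(16 - 6\right) = 1008 - - 2 \cdot 5 \cdot 10 = 1008 - \left(-2\right) 50 = 1008 - -100 = 1008 + 100 = 1108$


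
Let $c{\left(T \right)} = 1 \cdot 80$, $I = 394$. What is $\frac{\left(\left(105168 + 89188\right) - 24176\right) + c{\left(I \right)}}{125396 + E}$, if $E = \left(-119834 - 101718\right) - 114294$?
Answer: $- \frac{17026}{21045} \approx -0.80903$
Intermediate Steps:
$c{\left(T \right)} = 80$
$E = -335846$ ($E = \left(-119834 - 101718\right) - 114294 = -221552 - 114294 = -335846$)
$\frac{\left(\left(105168 + 89188\right) - 24176\right) + c{\left(I \right)}}{125396 + E} = \frac{\left(\left(105168 + 89188\right) - 24176\right) + 80}{125396 - 335846} = \frac{\left(194356 - 24176\right) + 80}{-210450} = \left(\left(194356 - 24176\right) + 80\right) \left(- \frac{1}{210450}\right) = \left(170180 + 80\right) \left(- \frac{1}{210450}\right) = 170260 \left(- \frac{1}{210450}\right) = - \frac{17026}{21045}$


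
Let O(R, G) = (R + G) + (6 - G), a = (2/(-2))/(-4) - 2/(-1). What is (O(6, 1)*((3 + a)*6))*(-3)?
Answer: -1134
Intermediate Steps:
a = 9/4 (a = (2*(-½))*(-¼) - 2*(-1) = -1*(-¼) + 2 = ¼ + 2 = 9/4 ≈ 2.2500)
O(R, G) = 6 + R (O(R, G) = (G + R) + (6 - G) = 6 + R)
(O(6, 1)*((3 + a)*6))*(-3) = ((6 + 6)*((3 + 9/4)*6))*(-3) = (12*((21/4)*6))*(-3) = (12*(63/2))*(-3) = 378*(-3) = -1134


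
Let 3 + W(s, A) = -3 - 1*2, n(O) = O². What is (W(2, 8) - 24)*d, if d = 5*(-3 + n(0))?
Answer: 480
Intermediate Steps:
W(s, A) = -8 (W(s, A) = -3 + (-3 - 1*2) = -3 + (-3 - 2) = -3 - 5 = -8)
d = -15 (d = 5*(-3 + 0²) = 5*(-3 + 0) = 5*(-3) = -15)
(W(2, 8) - 24)*d = (-8 - 24)*(-15) = -32*(-15) = 480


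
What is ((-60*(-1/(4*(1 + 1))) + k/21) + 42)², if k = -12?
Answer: 469225/196 ≈ 2394.0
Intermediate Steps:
((-60*(-1/(4*(1 + 1))) + k/21) + 42)² = ((-60*(-1/(4*(1 + 1))) - 12/21) + 42)² = ((-60/(2*(-4)) - 12*1/21) + 42)² = ((-60/(-8) - 4/7) + 42)² = ((-60*(-⅛) - 4/7) + 42)² = ((15/2 - 4/7) + 42)² = (97/14 + 42)² = (685/14)² = 469225/196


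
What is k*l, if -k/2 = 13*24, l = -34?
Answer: 21216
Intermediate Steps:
k = -624 (k = -26*24 = -2*312 = -624)
k*l = -624*(-34) = 21216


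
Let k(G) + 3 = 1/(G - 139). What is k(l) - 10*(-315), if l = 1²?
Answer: 434285/138 ≈ 3147.0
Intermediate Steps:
l = 1
k(G) = -3 + 1/(-139 + G) (k(G) = -3 + 1/(G - 139) = -3 + 1/(-139 + G))
k(l) - 10*(-315) = (418 - 3*1)/(-139 + 1) - 10*(-315) = (418 - 3)/(-138) - 1*(-3150) = -1/138*415 + 3150 = -415/138 + 3150 = 434285/138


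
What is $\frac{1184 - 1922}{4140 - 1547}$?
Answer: $- \frac{738}{2593} \approx -0.28461$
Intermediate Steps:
$\frac{1184 - 1922}{4140 - 1547} = - \frac{738}{2593}$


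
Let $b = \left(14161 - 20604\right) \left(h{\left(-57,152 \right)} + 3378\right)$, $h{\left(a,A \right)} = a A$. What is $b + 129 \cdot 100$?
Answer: $34070598$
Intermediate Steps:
$h{\left(a,A \right)} = A a$
$b = 34057698$ ($b = \left(14161 - 20604\right) \left(152 \left(-57\right) + 3378\right) = - 6443 \left(-8664 + 3378\right) = \left(-6443\right) \left(-5286\right) = 34057698$)
$b + 129 \cdot 100 = 34057698 + 129 \cdot 100 = 34057698 + 12900 = 34070598$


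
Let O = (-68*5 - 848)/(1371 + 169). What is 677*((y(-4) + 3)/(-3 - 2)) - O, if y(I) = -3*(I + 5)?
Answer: 27/35 ≈ 0.77143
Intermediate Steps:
y(I) = -15 - 3*I (y(I) = -3*(5 + I) = -15 - 3*I)
O = -27/35 (O = (-340 - 848)/1540 = -1188*1/1540 = -27/35 ≈ -0.77143)
677*((y(-4) + 3)/(-3 - 2)) - O = 677*(((-15 - 3*(-4)) + 3)/(-3 - 2)) - 1*(-27/35) = 677*(((-15 + 12) + 3)/(-5)) + 27/35 = 677*((-3 + 3)*(-⅕)) + 27/35 = 677*(0*(-⅕)) + 27/35 = 677*0 + 27/35 = 0 + 27/35 = 27/35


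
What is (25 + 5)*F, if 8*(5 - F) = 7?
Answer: 495/4 ≈ 123.75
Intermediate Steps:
F = 33/8 (F = 5 - ⅛*7 = 5 - 7/8 = 33/8 ≈ 4.1250)
(25 + 5)*F = (25 + 5)*(33/8) = 30*(33/8) = 495/4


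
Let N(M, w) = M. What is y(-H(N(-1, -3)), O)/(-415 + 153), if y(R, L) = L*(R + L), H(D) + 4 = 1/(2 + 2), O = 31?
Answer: -4309/1048 ≈ -4.1116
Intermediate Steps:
H(D) = -15/4 (H(D) = -4 + 1/(2 + 2) = -4 + 1/4 = -15/4)
y(R, L) = L*(L + R)
y(-H(N(-1, -3)), O)/(-415 + 153) = (31*(31 - 1*(-15/4)))/(-415 + 153) = (31*(31 + 15/4))/(-262) = (31*(139/4))*(-1/262) = (4309/4)*(-1/262) = -4309/1048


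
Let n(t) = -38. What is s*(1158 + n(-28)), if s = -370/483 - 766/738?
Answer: -17147680/8487 ≈ -2020.5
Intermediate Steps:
s = -107173/59409 (s = -370*1/483 - 766*1/738 = -370/483 - 383/369 = -107173/59409 ≈ -1.8040)
s*(1158 + n(-28)) = -107173*(1158 - 38)/59409 = -107173/59409*1120 = -17147680/8487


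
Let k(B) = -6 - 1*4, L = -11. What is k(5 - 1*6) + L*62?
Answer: -692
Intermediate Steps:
k(B) = -10 (k(B) = -6 - 4 = -10)
k(5 - 1*6) + L*62 = -10 - 11*62 = -10 - 682 = -692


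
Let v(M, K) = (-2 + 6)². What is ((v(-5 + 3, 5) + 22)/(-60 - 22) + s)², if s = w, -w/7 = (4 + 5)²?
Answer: 541306756/1681 ≈ 3.2201e+5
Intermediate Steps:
w = -567 (w = -7*(4 + 5)² = -7*9² = -7*81 = -567)
v(M, K) = 16 (v(M, K) = 4² = 16)
s = -567
((v(-5 + 3, 5) + 22)/(-60 - 22) + s)² = ((16 + 22)/(-60 - 22) - 567)² = (38/(-82) - 567)² = (38*(-1/82) - 567)² = (-19/41 - 567)² = (-23266/41)² = 541306756/1681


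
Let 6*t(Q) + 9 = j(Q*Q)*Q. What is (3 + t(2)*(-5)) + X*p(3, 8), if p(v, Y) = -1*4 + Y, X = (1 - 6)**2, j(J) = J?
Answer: 623/6 ≈ 103.83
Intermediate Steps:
t(Q) = -3/2 + Q**3/6 (t(Q) = -3/2 + ((Q*Q)*Q)/6 = -3/2 + (Q**2*Q)/6 = -3/2 + Q**3/6)
X = 25 (X = (-5)**2 = 25)
p(v, Y) = -4 + Y
(3 + t(2)*(-5)) + X*p(3, 8) = (3 + (-3/2 + (1/6)*2**3)*(-5)) + 25*(-4 + 8) = (3 + (-3/2 + (1/6)*8)*(-5)) + 25*4 = (3 + (-3/2 + 4/3)*(-5)) + 100 = (3 - 1/6*(-5)) + 100 = (3 + 5/6) + 100 = 23/6 + 100 = 623/6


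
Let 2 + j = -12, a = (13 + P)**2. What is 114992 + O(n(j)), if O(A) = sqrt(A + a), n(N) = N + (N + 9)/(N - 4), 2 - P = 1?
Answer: 114992 + sqrt(6562)/6 ≈ 1.1501e+5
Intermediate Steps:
P = 1 (P = 2 - 1*1 = 2 - 1 = 1)
a = 196 (a = (13 + 1)**2 = 14**2 = 196)
j = -14 (j = -2 - 12 = -14)
n(N) = N + (9 + N)/(-4 + N)
O(A) = sqrt(196 + A) (O(A) = sqrt(A + 196) = sqrt(196 + A))
114992 + O(n(j)) = 114992 + sqrt(196 + (9 + (-14)**2 - 3*(-14))/(-4 - 14)) = 114992 + sqrt(196 + (9 + 196 + 42)/(-18)) = 114992 + sqrt(196 - 1/18*247) = 114992 + sqrt(196 - 247/18) = 114992 + sqrt(3281/18) = 114992 + sqrt(6562)/6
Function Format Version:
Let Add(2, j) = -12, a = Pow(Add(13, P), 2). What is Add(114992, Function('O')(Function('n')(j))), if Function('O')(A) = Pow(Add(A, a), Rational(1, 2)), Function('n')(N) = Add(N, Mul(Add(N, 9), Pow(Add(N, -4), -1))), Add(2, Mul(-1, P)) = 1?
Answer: Add(114992, Mul(Rational(1, 6), Pow(6562, Rational(1, 2)))) ≈ 1.1501e+5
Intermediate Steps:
P = 1 (P = Add(2, Mul(-1, 1)) = Add(2, -1) = 1)
a = 196 (a = Pow(Add(13, 1), 2) = Pow(14, 2) = 196)
j = -14 (j = Add(-2, -12) = -14)
Function('n')(N) = Add(N, Mul(Pow(Add(-4, N), -1), Add(9, N))) (Function('n')(N) = Add(N, Mul(Add(9, N), Pow(Add(-4, N), -1))) = Add(N, Mul(Pow(Add(-4, N), -1), Add(9, N))))
Function('O')(A) = Pow(Add(196, A), Rational(1, 2)) (Function('O')(A) = Pow(Add(A, 196), Rational(1, 2)) = Pow(Add(196, A), Rational(1, 2)))
Add(114992, Function('O')(Function('n')(j))) = Add(114992, Pow(Add(196, Mul(Pow(Add(-4, -14), -1), Add(9, Pow(-14, 2), Mul(-3, -14)))), Rational(1, 2))) = Add(114992, Pow(Add(196, Mul(Pow(-18, -1), Add(9, 196, 42))), Rational(1, 2))) = Add(114992, Pow(Add(196, Mul(Rational(-1, 18), 247)), Rational(1, 2))) = Add(114992, Pow(Add(196, Rational(-247, 18)), Rational(1, 2))) = Add(114992, Pow(Rational(3281, 18), Rational(1, 2))) = Add(114992, Mul(Rational(1, 6), Pow(6562, Rational(1, 2))))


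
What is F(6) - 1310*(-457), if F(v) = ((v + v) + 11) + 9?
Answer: 598702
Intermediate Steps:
F(v) = 20 + 2*v (F(v) = (2*v + 11) + 9 = (11 + 2*v) + 9 = 20 + 2*v)
F(6) - 1310*(-457) = (20 + 2*6) - 1310*(-457) = (20 + 12) + 598670 = 32 + 598670 = 598702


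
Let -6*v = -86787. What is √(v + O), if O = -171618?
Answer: 3*I*√69846/2 ≈ 396.43*I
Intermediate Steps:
v = 28929/2 (v = -⅙*(-86787) = 28929/2 ≈ 14465.)
√(v + O) = √(28929/2 - 171618) = √(-314307/2) = 3*I*√69846/2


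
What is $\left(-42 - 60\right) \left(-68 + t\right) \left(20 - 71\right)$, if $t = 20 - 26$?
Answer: $-384948$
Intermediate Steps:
$t = -6$
$\left(-42 - 60\right) \left(-68 + t\right) \left(20 - 71\right) = \left(-42 - 60\right) \left(-68 - 6\right) \left(20 - 71\right) = \left(-42 - 60\right) \left(-74\right) \left(-51\right) = \left(-102\right) \left(-74\right) \left(-51\right) = 7548 \left(-51\right) = -384948$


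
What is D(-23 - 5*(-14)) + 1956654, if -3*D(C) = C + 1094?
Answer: 5868821/3 ≈ 1.9563e+6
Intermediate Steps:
D(C) = -1094/3 - C/3 (D(C) = -(C + 1094)/3 = -(1094 + C)/3 = -1094/3 - C/3)
D(-23 - 5*(-14)) + 1956654 = (-1094/3 - (-23 - 5*(-14))/3) + 1956654 = (-1094/3 - (-23 + 70)/3) + 1956654 = (-1094/3 - ⅓*47) + 1956654 = (-1094/3 - 47/3) + 1956654 = -1141/3 + 1956654 = 5868821/3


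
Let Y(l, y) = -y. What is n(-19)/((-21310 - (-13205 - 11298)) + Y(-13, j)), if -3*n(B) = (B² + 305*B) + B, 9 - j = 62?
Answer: 5453/9738 ≈ 0.55997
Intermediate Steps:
j = -53 (j = 9 - 1*62 = 9 - 62 = -53)
n(B) = -102*B - B²/3 (n(B) = -((B² + 305*B) + B)/3 = -(B² + 306*B)/3 = -102*B - B²/3)
n(-19)/((-21310 - (-13205 - 11298)) + Y(-13, j)) = (-⅓*(-19)*(306 - 19))/((-21310 - (-13205 - 11298)) - 1*(-53)) = (-⅓*(-19)*287)/((-21310 - 1*(-24503)) + 53) = 5453/(3*((-21310 + 24503) + 53)) = 5453/(3*(3193 + 53)) = (5453/3)/3246 = (5453/3)*(1/3246) = 5453/9738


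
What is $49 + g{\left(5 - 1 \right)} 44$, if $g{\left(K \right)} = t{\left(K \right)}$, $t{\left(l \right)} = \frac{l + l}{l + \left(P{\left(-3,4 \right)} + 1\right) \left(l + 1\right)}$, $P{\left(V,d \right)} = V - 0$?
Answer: $- \frac{29}{3} \approx -9.6667$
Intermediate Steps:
$P{\left(V,d \right)} = V$ ($P{\left(V,d \right)} = V + 0 = V$)
$t{\left(l \right)} = \frac{2 l}{-2 - l}$ ($t{\left(l \right)} = \frac{l + l}{l + \left(-3 + 1\right) \left(l + 1\right)} = \frac{2 l}{l - 2 \left(1 + l\right)} = \frac{2 l}{l - \left(2 + 2 l\right)} = \frac{2 l}{-2 - l}$)
$g{\left(K \right)} = \frac{2 K}{-2 - K}$
$49 + g{\left(5 - 1 \right)} 44 = 49 + \frac{2 \left(5 - 1\right)}{-2 - \left(5 - 1\right)} 44 = 49 + 2 \cdot 4 \frac{1}{-2 - 4} \cdot 44 = 49 + 2 \cdot 4 \frac{1}{-6} \cdot 44 = 49 + 2 \cdot 4 \left(- \frac{1}{6}\right) 44 = 49 - \frac{176}{3} = - \frac{29}{3}$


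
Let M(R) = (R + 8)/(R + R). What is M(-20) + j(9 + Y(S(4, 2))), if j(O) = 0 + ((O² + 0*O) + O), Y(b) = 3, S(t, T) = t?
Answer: 1563/10 ≈ 156.30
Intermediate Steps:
M(R) = (8 + R)/(2*R) (M(R) = (8 + R)/((2*R)) = (8 + R)*(1/(2*R)) = (8 + R)/(2*R))
j(O) = O + O² (j(O) = 0 + ((O² + 0) + O) = 0 + (O² + O) = 0 + (O + O²) = O + O²)
M(-20) + j(9 + Y(S(4, 2))) = (½)*(8 - 20)/(-20) + (9 + 3)*(1 + (9 + 3)) = (½)*(-1/20)*(-12) + 12*(1 + 12) = 3/10 + 12*13 = 3/10 + 156 = 1563/10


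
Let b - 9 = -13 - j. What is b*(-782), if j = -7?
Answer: -2346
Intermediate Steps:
b = 3 (b = 9 + (-13 - 1*(-7)) = 9 + (-13 + 7) = 9 - 6 = 3)
b*(-782) = 3*(-782) = -2346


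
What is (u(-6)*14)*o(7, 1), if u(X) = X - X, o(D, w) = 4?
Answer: 0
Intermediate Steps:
u(X) = 0
(u(-6)*14)*o(7, 1) = (0*14)*4 = 0*4 = 0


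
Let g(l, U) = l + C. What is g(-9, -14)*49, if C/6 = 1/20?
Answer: -4263/10 ≈ -426.30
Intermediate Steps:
C = 3/10 (C = 6/20 = 6*(1/20) = 3/10 ≈ 0.30000)
g(l, U) = 3/10 + l (g(l, U) = l + 3/10 = 3/10 + l)
g(-9, -14)*49 = (3/10 - 9)*49 = -87/10*49 = -4263/10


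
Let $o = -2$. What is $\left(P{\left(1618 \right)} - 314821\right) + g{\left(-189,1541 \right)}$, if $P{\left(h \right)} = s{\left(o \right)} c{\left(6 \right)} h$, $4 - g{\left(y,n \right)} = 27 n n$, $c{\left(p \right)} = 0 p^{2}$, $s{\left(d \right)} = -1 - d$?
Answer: $-64431204$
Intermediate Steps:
$c{\left(p \right)} = 0$
$g{\left(y,n \right)} = 4 - 27 n^{2}$ ($g{\left(y,n \right)} = 4 - 27 n n = 4 - 27 n^{2}$)
$P{\left(h \right)} = 0$ ($P{\left(h \right)} = \left(-1 - -2\right) 0 h = \left(-1 + 2\right) 0 h = 1 \cdot 0 h = 0 h = 0$)
$\left(P{\left(1618 \right)} - 314821\right) + g{\left(-189,1541 \right)} = \left(0 - 314821\right) + \left(4 - 27 \cdot 1541^{2}\right) = -314821 + \left(4 - 64116387\right) = -314821 - 64116383 = -64431204$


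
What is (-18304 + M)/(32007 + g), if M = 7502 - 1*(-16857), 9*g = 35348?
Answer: 54495/323411 ≈ 0.16850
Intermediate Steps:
g = 35348/9 (g = (1/9)*35348 = 35348/9 ≈ 3927.6)
M = 24359 (M = 7502 + 16857 = 24359)
(-18304 + M)/(32007 + g) = (-18304 + 24359)/(32007 + 35348/9) = 6055/(323411/9) = 6055*(9/323411) = 54495/323411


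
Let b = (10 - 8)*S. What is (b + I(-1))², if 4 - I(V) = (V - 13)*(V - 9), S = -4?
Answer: 20736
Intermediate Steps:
b = -8 (b = (10 - 8)*(-4) = 2*(-4) = -8)
I(V) = 4 - (-13 + V)*(-9 + V) (I(V) = 4 - (V - 13)*(V - 9) = 4 - (-13 + V)*(-9 + V))
(b + I(-1))² = (-8 + (-113 - 1*(-1)² + 22*(-1)))² = (-8 + (-113 - 1*1 - 22))² = (-8 + (-113 - 1 - 22))² = (-8 - 136)² = (-144)² = 20736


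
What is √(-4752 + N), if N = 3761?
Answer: I*√991 ≈ 31.48*I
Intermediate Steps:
√(-4752 + N) = √(-4752 + 3761) = √(-991) = I*√991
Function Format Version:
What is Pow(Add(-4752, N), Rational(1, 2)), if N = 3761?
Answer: Mul(I, Pow(991, Rational(1, 2))) ≈ Mul(31.480, I)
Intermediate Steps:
Pow(Add(-4752, N), Rational(1, 2)) = Pow(Add(-4752, 3761), Rational(1, 2)) = Pow(-991, Rational(1, 2)) = Mul(I, Pow(991, Rational(1, 2)))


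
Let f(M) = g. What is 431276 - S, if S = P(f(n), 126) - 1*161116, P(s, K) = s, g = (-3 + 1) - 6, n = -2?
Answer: 592400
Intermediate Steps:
g = -8 (g = -2 - 6 = -8)
f(M) = -8
S = -161124 (S = -8 - 1*161116 = -8 - 161116 = -161124)
431276 - S = 431276 - 1*(-161124) = 431276 + 161124 = 592400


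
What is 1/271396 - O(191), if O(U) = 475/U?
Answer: -128912909/51836636 ≈ -2.4869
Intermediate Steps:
1/271396 - O(191) = 1/271396 - 475/191 = -128912909/51836636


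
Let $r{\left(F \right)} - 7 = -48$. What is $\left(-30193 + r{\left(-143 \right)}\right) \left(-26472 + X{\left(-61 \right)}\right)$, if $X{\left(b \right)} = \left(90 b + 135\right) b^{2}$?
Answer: $603241677918$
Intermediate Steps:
$r{\left(F \right)} = -41$ ($r{\left(F \right)} = 7 - 48 = -41$)
$X{\left(b \right)} = b^{2} \left(135 + 90 b\right)$ ($X{\left(b \right)} = \left(135 + 90 b\right) b^{2} = b^{2} \left(135 + 90 b\right)$)
$\left(-30193 + r{\left(-143 \right)}\right) \left(-26472 + X{\left(-61 \right)}\right) = \left(-30193 - 41\right) \left(-26472 + \left(-61\right)^{2} \left(135 + 90 \left(-61\right)\right)\right) = - 30234 \left(-26472 + 3721 \left(135 - 5490\right)\right) = - 30234 \left(-26472 + 3721 \left(-5355\right)\right) = - 30234 \left(-26472 - 19925955\right) = \left(-30234\right) \left(-19952427\right) = 603241677918$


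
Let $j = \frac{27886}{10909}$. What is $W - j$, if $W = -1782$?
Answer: $- \frac{19467724}{10909} \approx -1784.6$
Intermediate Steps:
$j = \frac{27886}{10909}$ ($j = 27886 \cdot \frac{1}{10909} = \frac{27886}{10909} \approx 2.5562$)
$W - j = -1782 - \frac{27886}{10909} = - \frac{19467724}{10909}$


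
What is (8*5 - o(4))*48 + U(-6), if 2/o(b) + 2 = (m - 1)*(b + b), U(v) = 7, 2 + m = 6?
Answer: 21149/11 ≈ 1922.6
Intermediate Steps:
m = 4 (m = -2 + 6 = 4)
o(b) = 2/(-2 + 6*b) (o(b) = 2/(-2 + (4 - 1)*(b + b)) = 2/(-2 + 3*(2*b)) = 2/(-2 + 6*b))
(8*5 - o(4))*48 + U(-6) = (8*5 - 1/(-1 + 3*4))*48 + 7 = (40 - 1/(-1 + 12))*48 + 7 = (40 - 1/11)*48 + 7 = (439/11)*48 + 7 = 21072/11 + 7 = 21149/11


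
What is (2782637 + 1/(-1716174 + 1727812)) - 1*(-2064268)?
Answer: 56408280391/11638 ≈ 4.8469e+6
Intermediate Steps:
(2782637 + 1/(-1716174 + 1727812)) - 1*(-2064268) = (2782637 + 1/11638) + 2064268 = 32384329407/11638 + 2064268 = 56408280391/11638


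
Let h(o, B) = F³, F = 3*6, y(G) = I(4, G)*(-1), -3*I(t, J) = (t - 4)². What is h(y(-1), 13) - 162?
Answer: 5670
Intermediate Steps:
I(t, J) = -(-4 + t)²/3 (I(t, J) = -(t - 4)²/3 = -(-4 + t)²/3)
y(G) = 0 (y(G) = -(-4 + 4)²/3*(-1) = -⅓*0²*(-1) = -⅓*0*(-1) = 0*(-1) = 0)
F = 18
h(o, B) = 5832 (h(o, B) = 18³ = 5832)
h(y(-1), 13) - 162 = 5832 - 162 = 5670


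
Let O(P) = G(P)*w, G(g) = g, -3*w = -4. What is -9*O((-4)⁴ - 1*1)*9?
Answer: -27540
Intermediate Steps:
w = 4/3 (w = -⅓*(-4) = 4/3 ≈ 1.3333)
O(P) = 4*P/3 (O(P) = P*(4/3) = 4*P/3)
-9*O((-4)⁴ - 1*1)*9 = -12*((-4)⁴ - 1*1)*9 = -12*(256 - 1)*9 = -12*255*9 = -9*340*9 = -3060*9 = -27540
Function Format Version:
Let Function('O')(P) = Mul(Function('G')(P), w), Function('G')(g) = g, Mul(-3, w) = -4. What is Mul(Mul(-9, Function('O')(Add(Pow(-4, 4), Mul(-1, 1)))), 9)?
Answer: -27540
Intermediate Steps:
w = Rational(4, 3) (w = Mul(Rational(-1, 3), -4) = Rational(4, 3) ≈ 1.3333)
Function('O')(P) = Mul(Rational(4, 3), P) (Function('O')(P) = Mul(P, Rational(4, 3)) = Mul(Rational(4, 3), P))
Mul(Mul(-9, Function('O')(Add(Pow(-4, 4), Mul(-1, 1)))), 9) = Mul(Mul(-9, Mul(Rational(4, 3), Add(Pow(-4, 4), Mul(-1, 1)))), 9) = Mul(Mul(-9, Mul(Rational(4, 3), Add(256, -1))), 9) = Mul(Mul(-9, Mul(Rational(4, 3), 255)), 9) = Mul(Mul(-9, 340), 9) = Mul(-3060, 9) = -27540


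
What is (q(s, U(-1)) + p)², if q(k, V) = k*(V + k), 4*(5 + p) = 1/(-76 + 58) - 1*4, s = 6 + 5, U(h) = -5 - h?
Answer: 26122321/5184 ≈ 5039.0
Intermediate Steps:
s = 11
p = -433/72 (p = -5 + (1/(-76 + 58) - 1*4)/4 = -5 + (1/(-18) - 4)/4 = -5 + (-1/18 - 4)/4 = -5 + (¼)*(-73/18) = -5 - 73/72 = -433/72 ≈ -6.0139)
(q(s, U(-1)) + p)² = (11*((-5 - 1*(-1)) + 11) - 433/72)² = (11*((-5 + 1) + 11) - 433/72)² = (11*(-4 + 11) - 433/72)² = (11*7 - 433/72)² = (77 - 433/72)² = (5111/72)² = 26122321/5184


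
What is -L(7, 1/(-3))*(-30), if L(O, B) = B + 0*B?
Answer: -10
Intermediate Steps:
L(O, B) = B (L(O, B) = B + 0 = B)
-L(7, 1/(-3))*(-30) = -(-30)/(-3) = -(-1)*(-30)/3 = -1*10 = -10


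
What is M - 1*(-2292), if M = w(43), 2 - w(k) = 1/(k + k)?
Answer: 197283/86 ≈ 2294.0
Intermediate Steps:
w(k) = 2 - 1/(2*k) (w(k) = 2 - 1/(k + k) = 2 - 1/(2*k))
M = 171/86 (M = 2 - ½/43 = 2 - ½*1/43 = 2 - 1/86 = 171/86 ≈ 1.9884)
M - 1*(-2292) = 171/86 - 1*(-2292) = 171/86 + 2292 = 197283/86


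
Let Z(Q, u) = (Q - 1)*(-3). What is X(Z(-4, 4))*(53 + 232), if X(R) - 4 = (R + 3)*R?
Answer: 78090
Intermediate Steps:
Z(Q, u) = 3 - 3*Q (Z(Q, u) = (-1 + Q)*(-3) = 3 - 3*Q)
X(R) = 4 + R*(3 + R) (X(R) = 4 + (R + 3)*R = 4 + (3 + R)*R = 4 + R*(3 + R))
X(Z(-4, 4))*(53 + 232) = (4 + (3 - 3*(-4))² + 3*(3 - 3*(-4)))*(53 + 232) = (4 + (3 + 12)² + 3*(3 + 12))*285 = (4 + 15² + 3*15)*285 = (4 + 225 + 45)*285 = 274*285 = 78090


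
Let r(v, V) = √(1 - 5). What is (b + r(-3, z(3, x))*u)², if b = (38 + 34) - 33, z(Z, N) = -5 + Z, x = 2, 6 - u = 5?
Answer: 1517 + 156*I ≈ 1517.0 + 156.0*I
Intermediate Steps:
u = 1 (u = 6 - 1*5 = 6 - 5 = 1)
b = 39 (b = 72 - 33 = 39)
r(v, V) = 2*I (r(v, V) = √(-4) = 2*I)
(b + r(-3, z(3, x))*u)² = (39 + (2*I)*1)² = (39 + 2*I)²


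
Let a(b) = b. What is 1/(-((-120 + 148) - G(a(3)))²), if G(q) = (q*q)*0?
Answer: -1/784 ≈ -0.0012755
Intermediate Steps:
G(q) = 0 (G(q) = q²*0 = 0)
1/(-((-120 + 148) - G(a(3)))²) = 1/(-((-120 + 148) - 1*0)²) = 1/(-(28 + 0)²) = 1/(-1*28²) = 1/(-1*784) = 1/(-784) = -1/784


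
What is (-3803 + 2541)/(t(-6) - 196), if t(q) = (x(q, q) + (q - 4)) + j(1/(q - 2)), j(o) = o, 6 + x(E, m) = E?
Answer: 10096/1745 ≈ 5.7857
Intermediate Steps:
x(E, m) = -6 + E
t(q) = -10 + 1/(-2 + q) + 2*q (t(q) = ((-6 + q) + (q - 4)) + 1/(q - 2) = ((-6 + q) + (-4 + q)) + 1/(-2 + q) = (-10 + 2*q) + 1/(-2 + q) = -10 + 1/(-2 + q) + 2*q)
(-3803 + 2541)/(t(-6) - 196) = (-3803 + 2541)/((1 + 2*(-5 - 6)*(-2 - 6))/(-2 - 6) - 196) = -1262/((1 + 2*(-11)*(-8))/(-8) - 196) = -1262/(-(1 + 176)/8 - 196) = -1262/(-1/8*177 - 196) = -1262/(-177/8 - 196) = -1262/(-1745/8) = -1262*(-8/1745) = 10096/1745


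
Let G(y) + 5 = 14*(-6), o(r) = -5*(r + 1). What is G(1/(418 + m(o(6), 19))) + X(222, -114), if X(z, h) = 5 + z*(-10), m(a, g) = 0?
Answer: -2304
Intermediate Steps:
o(r) = -5 - 5*r (o(r) = -5*(1 + r) = -5 - 5*r)
X(z, h) = 5 - 10*z
G(y) = -89 (G(y) = -5 + 14*(-6) = -5 - 84 = -89)
G(1/(418 + m(o(6), 19))) + X(222, -114) = -89 + (5 - 10*222) = -89 + (5 - 2220) = -89 - 2215 = -2304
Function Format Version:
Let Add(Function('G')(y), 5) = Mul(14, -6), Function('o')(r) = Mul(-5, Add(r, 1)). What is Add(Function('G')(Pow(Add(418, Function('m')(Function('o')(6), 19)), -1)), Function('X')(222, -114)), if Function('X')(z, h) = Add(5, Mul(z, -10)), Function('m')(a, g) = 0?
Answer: -2304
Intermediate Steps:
Function('o')(r) = Add(-5, Mul(-5, r)) (Function('o')(r) = Mul(-5, Add(1, r)) = Add(-5, Mul(-5, r)))
Function('X')(z, h) = Add(5, Mul(-10, z))
Function('G')(y) = -89 (Function('G')(y) = Add(-5, Mul(14, -6)) = Add(-5, -84) = -89)
Add(Function('G')(Pow(Add(418, Function('m')(Function('o')(6), 19)), -1)), Function('X')(222, -114)) = Add(-89, Add(5, Mul(-10, 222))) = Add(-89, Add(5, -2220)) = Add(-89, -2215) = -2304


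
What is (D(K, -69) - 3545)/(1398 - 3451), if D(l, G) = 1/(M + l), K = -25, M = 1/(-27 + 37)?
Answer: 882715/511197 ≈ 1.7268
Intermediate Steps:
M = ⅒ (M = 1/10 = ⅒ ≈ 0.10000)
D(l, G) = 1/(⅒ + l)
(D(K, -69) - 3545)/(1398 - 3451) = (10/(1 + 10*(-25)) - 3545)/(1398 - 3451) = (10/(1 - 250) - 3545)/(-2053) = (10/(-249) - 3545)*(-1/2053) = (10*(-1/249) - 3545)*(-1/2053) = (-10/249 - 3545)*(-1/2053) = -882715/249*(-1/2053) = 882715/511197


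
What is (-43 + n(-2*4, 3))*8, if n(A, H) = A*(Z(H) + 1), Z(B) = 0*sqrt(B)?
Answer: -408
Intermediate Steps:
Z(B) = 0
n(A, H) = A (n(A, H) = A*(0 + 1) = A*1 = A)
(-43 + n(-2*4, 3))*8 = (-43 - 2*4)*8 = (-43 - 8)*8 = -51*8 = -408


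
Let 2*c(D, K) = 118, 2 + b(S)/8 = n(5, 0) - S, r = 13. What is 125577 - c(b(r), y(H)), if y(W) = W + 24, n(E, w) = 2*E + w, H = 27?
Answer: 125518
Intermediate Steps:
n(E, w) = w + 2*E
y(W) = 24 + W
b(S) = 64 - 8*S (b(S) = -16 + 8*((0 + 2*5) - S) = -16 + 8*((0 + 10) - S) = -16 + 8*(10 - S) = -16 + (80 - 8*S) = 64 - 8*S)
c(D, K) = 59 (c(D, K) = (½)*118 = 59)
125577 - c(b(r), y(H)) = 125577 - 1*59 = 125577 - 59 = 125518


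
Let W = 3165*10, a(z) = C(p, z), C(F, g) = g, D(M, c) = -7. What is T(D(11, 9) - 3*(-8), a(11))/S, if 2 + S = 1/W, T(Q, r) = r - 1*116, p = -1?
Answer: 3323250/63299 ≈ 52.501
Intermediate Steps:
a(z) = z
W = 31650
T(Q, r) = -116 + r (T(Q, r) = r - 116 = -116 + r)
S = -63299/31650 (S = -2 + 1/31650 = -63299/31650 ≈ -2.0000)
T(D(11, 9) - 3*(-8), a(11))/S = (-116 + 11)/(-63299/31650) = -105*(-31650/63299) = 3323250/63299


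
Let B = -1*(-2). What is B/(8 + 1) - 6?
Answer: -52/9 ≈ -5.7778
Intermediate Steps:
B = 2
B/(8 + 1) - 6 = 2/(8 + 1) - 6 = 2/9 - 6 = -52/9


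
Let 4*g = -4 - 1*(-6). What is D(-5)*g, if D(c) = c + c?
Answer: -5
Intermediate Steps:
g = 1/2 (g = (-4 - 1*(-6))/4 = (-4 + 6)/4 = (1/4)*2 = 1/2 ≈ 0.50000)
D(c) = 2*c
D(-5)*g = (2*(-5))*(1/2) = -10*1/2 = -5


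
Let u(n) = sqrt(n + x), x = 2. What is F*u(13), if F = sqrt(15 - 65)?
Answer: 5*I*sqrt(30) ≈ 27.386*I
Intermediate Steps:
F = 5*I*sqrt(2) (F = sqrt(-50) = 5*I*sqrt(2) ≈ 7.0711*I)
u(n) = sqrt(2 + n) (u(n) = sqrt(n + 2) = sqrt(2 + n))
F*u(13) = (5*I*sqrt(2))*sqrt(2 + 13) = (5*I*sqrt(2))*sqrt(15) = 5*I*sqrt(30)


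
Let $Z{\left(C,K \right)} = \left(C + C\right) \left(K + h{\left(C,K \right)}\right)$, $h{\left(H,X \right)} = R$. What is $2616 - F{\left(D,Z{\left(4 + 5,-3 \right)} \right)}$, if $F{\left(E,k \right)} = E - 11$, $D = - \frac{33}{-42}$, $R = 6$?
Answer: $\frac{36767}{14} \approx 2626.2$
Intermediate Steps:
$h{\left(H,X \right)} = 6$
$Z{\left(C,K \right)} = 2 C \left(6 + K\right)$ ($Z{\left(C,K \right)} = \left(C + C\right) \left(K + 6\right) = 2 C \left(6 + K\right)$)
$D = \frac{11}{14}$ ($D = - \frac{33 \left(-1\right)}{42} = \left(-1\right) \left(- \frac{11}{14}\right) = \frac{11}{14} \approx 0.78571$)
$F{\left(E,k \right)} = -11 + E$ ($F{\left(E,k \right)} = E - 11 = -11 + E$)
$2616 - F{\left(D,Z{\left(4 + 5,-3 \right)} \right)} = 2616 - \left(-11 + \frac{11}{14}\right) = 2616 - - \frac{143}{14} = 2616 + \frac{143}{14} = \frac{36767}{14}$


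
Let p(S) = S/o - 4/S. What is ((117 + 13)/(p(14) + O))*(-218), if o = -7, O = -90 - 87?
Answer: 39676/251 ≈ 158.07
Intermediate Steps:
O = -177
p(S) = -4/S - S/7 (p(S) = S/(-7) - 4/S = S*(-⅐) - 4/S = -S/7 - 4/S = -4/S - S/7)
((117 + 13)/(p(14) + O))*(-218) = ((117 + 13)/((-4/14 - ⅐*14) - 177))*(-218) = (130/((-4*1/14 - 2) - 177))*(-218) = (130/((-2/7 - 2) - 177))*(-218) = (130/(-16/7 - 177))*(-218) = (130/(-1255/7))*(-218) = (130*(-7/1255))*(-218) = -182/251*(-218) = 39676/251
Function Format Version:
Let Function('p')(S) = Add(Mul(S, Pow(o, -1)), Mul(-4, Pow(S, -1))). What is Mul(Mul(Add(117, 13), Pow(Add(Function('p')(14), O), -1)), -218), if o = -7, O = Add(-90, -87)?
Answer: Rational(39676, 251) ≈ 158.07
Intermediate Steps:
O = -177
Function('p')(S) = Add(Mul(-4, Pow(S, -1)), Mul(Rational(-1, 7), S)) (Function('p')(S) = Add(Mul(S, Pow(-7, -1)), Mul(-4, Pow(S, -1))) = Add(Mul(S, Rational(-1, 7)), Mul(-4, Pow(S, -1))) = Add(Mul(Rational(-1, 7), S), Mul(-4, Pow(S, -1))) = Add(Mul(-4, Pow(S, -1)), Mul(Rational(-1, 7), S)))
Mul(Mul(Add(117, 13), Pow(Add(Function('p')(14), O), -1)), -218) = Mul(Mul(Add(117, 13), Pow(Add(Add(Mul(-4, Pow(14, -1)), Mul(Rational(-1, 7), 14)), -177), -1)), -218) = Mul(Mul(130, Pow(Add(Add(Mul(-4, Rational(1, 14)), -2), -177), -1)), -218) = Mul(Mul(130, Pow(Add(Add(Rational(-2, 7), -2), -177), -1)), -218) = Mul(Mul(130, Pow(Add(Rational(-16, 7), -177), -1)), -218) = Mul(Mul(130, Pow(Rational(-1255, 7), -1)), -218) = Mul(Mul(130, Rational(-7, 1255)), -218) = Mul(Rational(-182, 251), -218) = Rational(39676, 251)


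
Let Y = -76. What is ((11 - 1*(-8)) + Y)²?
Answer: 3249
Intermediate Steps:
((11 - 1*(-8)) + Y)² = ((11 - 1*(-8)) - 76)² = ((11 + 8) - 76)² = (19 - 76)² = (-57)² = 3249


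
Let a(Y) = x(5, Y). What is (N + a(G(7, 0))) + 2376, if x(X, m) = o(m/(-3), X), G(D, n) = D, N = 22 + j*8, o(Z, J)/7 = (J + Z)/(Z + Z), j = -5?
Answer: 2354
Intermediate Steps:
o(Z, J) = 7*(J + Z)/(2*Z) (o(Z, J) = 7*((J + Z)/(Z + Z)) = 7*((J + Z)/((2*Z))) = 7*((J + Z)*(1/(2*Z))) = 7*((J + Z)/(2*Z)) = 7*(J + Z)/(2*Z))
N = -18 (N = 22 - 5*8 = 22 - 40 = -18)
x(X, m) = -21*(X - m/3)/(2*m) (x(X, m) = 7*(X + m/(-3))/(2*((m/(-3)))) = 7*(X + m*(-⅓))/(2*((m*(-⅓)))) = 7*(X - m/3)/(2*((-m/3))) = 7*(-3/m)*(X - m/3)/2 = -21*(X - m/3)/(2*m))
a(Y) = 7*(-15 + Y)/(2*Y) (a(Y) = 7*(Y - 3*5)/(2*Y) = 7*(Y - 15)/(2*Y) = 7*(-15 + Y)/(2*Y))
(N + a(G(7, 0))) + 2376 = (-18 + (7/2)*(-15 + 7)/7) + 2376 = (-18 + (7/2)*(⅐)*(-8)) + 2376 = (-18 - 4) + 2376 = -22 + 2376 = 2354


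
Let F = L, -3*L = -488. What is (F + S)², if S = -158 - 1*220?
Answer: 417316/9 ≈ 46368.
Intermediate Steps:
L = 488/3 (L = -⅓*(-488) = 488/3 ≈ 162.67)
F = 488/3 ≈ 162.67
S = -378 (S = -158 - 220 = -378)
(F + S)² = (488/3 - 378)² = (-646/3)² = 417316/9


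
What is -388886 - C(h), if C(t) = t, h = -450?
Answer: -388436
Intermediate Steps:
-388886 - C(h) = -388886 - 1*(-450) = -388886 + 450 = -388436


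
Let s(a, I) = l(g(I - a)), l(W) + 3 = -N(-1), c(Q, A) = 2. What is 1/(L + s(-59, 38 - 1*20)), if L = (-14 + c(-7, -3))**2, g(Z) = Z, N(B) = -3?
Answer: 1/144 ≈ 0.0069444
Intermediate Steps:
l(W) = 0 (l(W) = -3 - 1*(-3) = -3 + 3 = 0)
s(a, I) = 0
L = 144 (L = (-14 + 2)**2 = (-12)**2 = 144)
1/(L + s(-59, 38 - 1*20)) = 1/(144 + 0) = 1/144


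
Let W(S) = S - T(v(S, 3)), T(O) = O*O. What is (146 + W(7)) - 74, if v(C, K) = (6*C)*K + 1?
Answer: -16050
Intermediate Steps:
v(C, K) = 1 + 6*C*K (v(C, K) = 6*C*K + 1 = 1 + 6*C*K)
T(O) = O²
W(S) = S - (1 + 18*S)² (W(S) = S - (1 + 6*S*3)² = S - (1 + 18*S)²)
(146 + W(7)) - 74 = (146 + (7 - (1 + 18*7)²)) - 74 = (146 + (7 - (1 + 126)²)) - 74 = (146 + (7 - 1*127²)) - 74 = (146 + (7 - 1*16129)) - 74 = (146 + (7 - 16129)) - 74 = (146 - 16122) - 74 = -15976 - 74 = -16050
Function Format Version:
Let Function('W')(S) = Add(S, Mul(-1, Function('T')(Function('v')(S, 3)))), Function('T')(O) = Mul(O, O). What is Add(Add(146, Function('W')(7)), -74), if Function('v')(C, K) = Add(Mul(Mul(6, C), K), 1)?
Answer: -16050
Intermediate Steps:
Function('v')(C, K) = Add(1, Mul(6, C, K)) (Function('v')(C, K) = Add(Mul(6, C, K), 1) = Add(1, Mul(6, C, K)))
Function('T')(O) = Pow(O, 2)
Function('W')(S) = Add(S, Mul(-1, Pow(Add(1, Mul(18, S)), 2))) (Function('W')(S) = Add(S, Mul(-1, Pow(Add(1, Mul(6, S, 3)), 2))) = Add(S, Mul(-1, Pow(Add(1, Mul(18, S)), 2))))
Add(Add(146, Function('W')(7)), -74) = Add(Add(146, Add(7, Mul(-1, Pow(Add(1, Mul(18, 7)), 2)))), -74) = Add(Add(146, Add(7, Mul(-1, Pow(Add(1, 126), 2)))), -74) = Add(Add(146, Add(7, Mul(-1, Pow(127, 2)))), -74) = Add(Add(146, Add(7, Mul(-1, 16129))), -74) = Add(Add(146, Add(7, -16129)), -74) = Add(Add(146, -16122), -74) = Add(-15976, -74) = -16050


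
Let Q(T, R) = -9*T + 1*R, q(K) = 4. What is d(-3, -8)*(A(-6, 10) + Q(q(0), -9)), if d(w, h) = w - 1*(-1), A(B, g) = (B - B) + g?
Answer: 70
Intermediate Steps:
Q(T, R) = R - 9*T (Q(T, R) = -9*T + R = R - 9*T)
A(B, g) = g (A(B, g) = 0 + g = g)
d(w, h) = 1 + w (d(w, h) = w + 1 = 1 + w)
d(-3, -8)*(A(-6, 10) + Q(q(0), -9)) = (1 - 3)*(10 + (-9 - 9*4)) = -2*(10 + (-9 - 36)) = -2*(10 - 45) = -2*(-35) = 70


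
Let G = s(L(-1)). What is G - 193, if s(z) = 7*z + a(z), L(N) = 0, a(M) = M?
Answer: -193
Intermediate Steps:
s(z) = 8*z (s(z) = 7*z + z = 8*z)
G = 0 (G = 8*0 = 0)
G - 193 = 0 - 193 = -193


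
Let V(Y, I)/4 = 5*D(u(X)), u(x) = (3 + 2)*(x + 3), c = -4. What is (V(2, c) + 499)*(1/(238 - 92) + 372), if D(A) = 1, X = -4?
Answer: 28188447/146 ≈ 1.9307e+5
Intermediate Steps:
u(x) = 15 + 5*x (u(x) = 5*(3 + x) = 15 + 5*x)
V(Y, I) = 20 (V(Y, I) = 4*(5*1) = 4*5 = 20)
(V(2, c) + 499)*(1/(238 - 92) + 372) = (20 + 499)*(1/(238 - 92) + 372) = 519*(1/146 + 372) = 519*(54313/146) = 28188447/146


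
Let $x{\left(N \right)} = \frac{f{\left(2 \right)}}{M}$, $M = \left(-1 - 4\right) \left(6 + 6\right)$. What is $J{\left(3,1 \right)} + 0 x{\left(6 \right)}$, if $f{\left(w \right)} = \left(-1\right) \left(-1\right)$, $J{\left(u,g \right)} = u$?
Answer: $3$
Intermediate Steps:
$f{\left(w \right)} = 1$
$M = -60$ ($M = \left(-5\right) 12 = -60$)
$x{\left(N \right)} = - \frac{1}{60}$ ($x{\left(N \right)} = 1 \frac{1}{-60} = 1 \left(- \frac{1}{60}\right) = - \frac{1}{60}$)
$J{\left(3,1 \right)} + 0 x{\left(6 \right)} = 3 + 0 \left(- \frac{1}{60}\right) = 3 + 0 = 3$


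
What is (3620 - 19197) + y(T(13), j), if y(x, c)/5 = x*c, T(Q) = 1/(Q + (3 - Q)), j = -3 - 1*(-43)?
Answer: -46531/3 ≈ -15510.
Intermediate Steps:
j = 40 (j = -3 + 43 = 40)
T(Q) = 1/3
y(x, c) = 5*c*x (y(x, c) = 5*(x*c) = 5*(c*x) = 5*c*x)
(3620 - 19197) + y(T(13), j) = (3620 - 19197) + 5*40*(1/3) = -15577 + 200/3 = -46531/3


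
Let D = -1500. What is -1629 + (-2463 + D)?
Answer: -5592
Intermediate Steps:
-1629 + (-2463 + D) = -1629 + (-2463 - 1500) = -1629 - 3963 = -5592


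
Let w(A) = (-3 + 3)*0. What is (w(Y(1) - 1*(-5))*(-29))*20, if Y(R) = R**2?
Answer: 0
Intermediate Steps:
w(A) = 0 (w(A) = 0*0 = 0)
(w(Y(1) - 1*(-5))*(-29))*20 = (0*(-29))*20 = 0*20 = 0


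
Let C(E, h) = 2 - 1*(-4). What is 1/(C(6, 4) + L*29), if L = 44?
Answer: 1/1282 ≈ 0.00078003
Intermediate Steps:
C(E, h) = 6 (C(E, h) = 2 + 4 = 6)
1/(C(6, 4) + L*29) = 1/(6 + 44*29) = 1/(6 + 1276) = 1/1282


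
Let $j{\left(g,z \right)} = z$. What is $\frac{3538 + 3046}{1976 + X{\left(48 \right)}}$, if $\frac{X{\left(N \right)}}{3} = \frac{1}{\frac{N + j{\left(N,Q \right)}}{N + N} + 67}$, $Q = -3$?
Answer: $\frac{1776857}{533285} \approx 3.3319$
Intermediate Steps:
$X{\left(N \right)} = \frac{3}{67 + \frac{-3 + N}{2 N}}$ ($X{\left(N \right)} = \frac{3}{\frac{N - 3}{N + N} + 67} = \frac{3}{\frac{-3 + N}{2 N} + 67} = \frac{3}{67 + \frac{-3 + N}{2 N}}$)
$\frac{3538 + 3046}{1976 + X{\left(48 \right)}} = \frac{3538 + 3046}{1976 + 2 \cdot 48 \frac{1}{-1 + 45 \cdot 48}} = \frac{6584}{1976 + 2 \cdot 48 \frac{1}{-1 + 2160}} = \frac{6584}{1976 + 2 \cdot 48 \cdot \frac{1}{2159}} = \frac{6584}{1976 + \frac{96}{2159}} = \frac{6584}{\frac{4266280}{2159}} = 6584 \cdot \frac{2159}{4266280} = \frac{1776857}{533285}$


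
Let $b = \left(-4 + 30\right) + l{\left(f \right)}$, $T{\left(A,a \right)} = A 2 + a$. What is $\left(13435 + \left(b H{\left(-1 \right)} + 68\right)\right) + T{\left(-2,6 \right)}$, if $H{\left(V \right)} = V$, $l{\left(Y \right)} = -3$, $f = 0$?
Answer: $13482$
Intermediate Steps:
$T{\left(A,a \right)} = a + 2 A$ ($T{\left(A,a \right)} = 2 A + a = a + 2 A$)
$b = 23$ ($b = \left(-4 + 30\right) - 3 = 26 - 3 = 23$)
$\left(13435 + \left(b H{\left(-1 \right)} + 68\right)\right) + T{\left(-2,6 \right)} = \left(13435 + \left(23 \left(-1\right) + 68\right)\right) + \left(6 + 2 \left(-2\right)\right) = \left(13435 + \left(-23 + 68\right)\right) + \left(6 - 4\right) = \left(13435 + 45\right) + 2 = 13480 + 2 = 13482$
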